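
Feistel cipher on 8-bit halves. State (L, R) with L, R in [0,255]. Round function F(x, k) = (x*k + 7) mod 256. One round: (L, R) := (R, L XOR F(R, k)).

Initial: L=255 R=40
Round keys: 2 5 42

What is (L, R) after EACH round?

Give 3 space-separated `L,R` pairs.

Answer: 40,168 168,103 103,69

Derivation:
Round 1 (k=2): L=40 R=168
Round 2 (k=5): L=168 R=103
Round 3 (k=42): L=103 R=69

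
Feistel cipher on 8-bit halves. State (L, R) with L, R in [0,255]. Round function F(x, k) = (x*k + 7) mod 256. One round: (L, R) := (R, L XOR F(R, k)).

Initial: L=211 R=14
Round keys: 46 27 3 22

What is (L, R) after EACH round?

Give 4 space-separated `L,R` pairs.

Answer: 14,88 88,65 65,146 146,210

Derivation:
Round 1 (k=46): L=14 R=88
Round 2 (k=27): L=88 R=65
Round 3 (k=3): L=65 R=146
Round 4 (k=22): L=146 R=210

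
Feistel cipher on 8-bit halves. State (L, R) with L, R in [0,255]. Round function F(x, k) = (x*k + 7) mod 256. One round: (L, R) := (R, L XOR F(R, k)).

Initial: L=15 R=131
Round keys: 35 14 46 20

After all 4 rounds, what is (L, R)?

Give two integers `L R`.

Answer: 12 141

Derivation:
Round 1 (k=35): L=131 R=255
Round 2 (k=14): L=255 R=122
Round 3 (k=46): L=122 R=12
Round 4 (k=20): L=12 R=141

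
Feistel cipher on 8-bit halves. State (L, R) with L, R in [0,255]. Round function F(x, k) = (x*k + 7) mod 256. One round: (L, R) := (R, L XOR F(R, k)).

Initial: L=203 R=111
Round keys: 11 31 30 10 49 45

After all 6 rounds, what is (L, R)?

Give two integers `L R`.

Answer: 45 108

Derivation:
Round 1 (k=11): L=111 R=7
Round 2 (k=31): L=7 R=143
Round 3 (k=30): L=143 R=206
Round 4 (k=10): L=206 R=156
Round 5 (k=49): L=156 R=45
Round 6 (k=45): L=45 R=108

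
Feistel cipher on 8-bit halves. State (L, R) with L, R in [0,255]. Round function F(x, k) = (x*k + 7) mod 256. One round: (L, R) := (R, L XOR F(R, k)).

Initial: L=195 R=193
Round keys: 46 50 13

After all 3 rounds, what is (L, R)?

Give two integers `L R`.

Round 1 (k=46): L=193 R=118
Round 2 (k=50): L=118 R=210
Round 3 (k=13): L=210 R=199

Answer: 210 199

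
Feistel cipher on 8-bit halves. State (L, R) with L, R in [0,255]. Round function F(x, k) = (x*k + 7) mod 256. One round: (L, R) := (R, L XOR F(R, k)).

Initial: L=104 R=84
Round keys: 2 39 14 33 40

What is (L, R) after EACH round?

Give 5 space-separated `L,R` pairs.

Round 1 (k=2): L=84 R=199
Round 2 (k=39): L=199 R=12
Round 3 (k=14): L=12 R=104
Round 4 (k=33): L=104 R=99
Round 5 (k=40): L=99 R=23

Answer: 84,199 199,12 12,104 104,99 99,23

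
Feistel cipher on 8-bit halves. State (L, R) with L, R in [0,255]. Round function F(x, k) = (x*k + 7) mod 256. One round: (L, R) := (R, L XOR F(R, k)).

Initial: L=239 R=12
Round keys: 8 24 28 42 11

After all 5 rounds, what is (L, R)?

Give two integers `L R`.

Answer: 174 50

Derivation:
Round 1 (k=8): L=12 R=136
Round 2 (k=24): L=136 R=203
Round 3 (k=28): L=203 R=179
Round 4 (k=42): L=179 R=174
Round 5 (k=11): L=174 R=50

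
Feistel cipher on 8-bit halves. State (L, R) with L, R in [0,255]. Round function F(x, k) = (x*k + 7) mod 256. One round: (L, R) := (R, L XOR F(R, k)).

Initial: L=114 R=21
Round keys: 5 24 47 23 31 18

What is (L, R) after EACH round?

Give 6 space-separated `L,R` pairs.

Round 1 (k=5): L=21 R=2
Round 2 (k=24): L=2 R=34
Round 3 (k=47): L=34 R=71
Round 4 (k=23): L=71 R=74
Round 5 (k=31): L=74 R=186
Round 6 (k=18): L=186 R=81

Answer: 21,2 2,34 34,71 71,74 74,186 186,81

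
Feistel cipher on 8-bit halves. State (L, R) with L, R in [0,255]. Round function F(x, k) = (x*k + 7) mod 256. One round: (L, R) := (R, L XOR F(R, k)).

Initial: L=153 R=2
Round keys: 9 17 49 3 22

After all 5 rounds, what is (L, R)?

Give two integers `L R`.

Round 1 (k=9): L=2 R=128
Round 2 (k=17): L=128 R=133
Round 3 (k=49): L=133 R=252
Round 4 (k=3): L=252 R=126
Round 5 (k=22): L=126 R=39

Answer: 126 39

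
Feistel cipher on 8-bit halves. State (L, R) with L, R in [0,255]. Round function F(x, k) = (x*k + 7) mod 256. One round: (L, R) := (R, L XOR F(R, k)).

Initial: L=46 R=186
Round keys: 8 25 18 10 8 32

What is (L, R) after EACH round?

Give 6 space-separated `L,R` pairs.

Round 1 (k=8): L=186 R=249
Round 2 (k=25): L=249 R=226
Round 3 (k=18): L=226 R=18
Round 4 (k=10): L=18 R=89
Round 5 (k=8): L=89 R=221
Round 6 (k=32): L=221 R=254

Answer: 186,249 249,226 226,18 18,89 89,221 221,254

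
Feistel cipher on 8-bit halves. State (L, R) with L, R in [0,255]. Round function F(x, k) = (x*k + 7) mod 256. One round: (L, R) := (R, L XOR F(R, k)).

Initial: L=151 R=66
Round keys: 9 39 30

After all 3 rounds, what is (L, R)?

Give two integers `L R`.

Answer: 43 223

Derivation:
Round 1 (k=9): L=66 R=206
Round 2 (k=39): L=206 R=43
Round 3 (k=30): L=43 R=223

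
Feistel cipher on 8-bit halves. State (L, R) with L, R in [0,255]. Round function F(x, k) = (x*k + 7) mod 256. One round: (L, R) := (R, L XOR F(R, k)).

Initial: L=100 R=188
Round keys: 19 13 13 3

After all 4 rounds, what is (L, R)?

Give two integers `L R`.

Round 1 (k=19): L=188 R=159
Round 2 (k=13): L=159 R=166
Round 3 (k=13): L=166 R=234
Round 4 (k=3): L=234 R=99

Answer: 234 99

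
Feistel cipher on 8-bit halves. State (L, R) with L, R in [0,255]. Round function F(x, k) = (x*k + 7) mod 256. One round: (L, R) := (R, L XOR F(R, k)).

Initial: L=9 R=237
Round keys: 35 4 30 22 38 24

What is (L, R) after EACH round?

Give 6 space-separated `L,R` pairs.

Answer: 237,103 103,78 78,76 76,193 193,225 225,222

Derivation:
Round 1 (k=35): L=237 R=103
Round 2 (k=4): L=103 R=78
Round 3 (k=30): L=78 R=76
Round 4 (k=22): L=76 R=193
Round 5 (k=38): L=193 R=225
Round 6 (k=24): L=225 R=222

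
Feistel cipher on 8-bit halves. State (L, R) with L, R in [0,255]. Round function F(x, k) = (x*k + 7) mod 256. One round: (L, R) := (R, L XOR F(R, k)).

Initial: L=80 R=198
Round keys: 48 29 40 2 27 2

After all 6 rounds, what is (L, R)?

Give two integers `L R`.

Round 1 (k=48): L=198 R=119
Round 2 (k=29): L=119 R=68
Round 3 (k=40): L=68 R=208
Round 4 (k=2): L=208 R=227
Round 5 (k=27): L=227 R=40
Round 6 (k=2): L=40 R=180

Answer: 40 180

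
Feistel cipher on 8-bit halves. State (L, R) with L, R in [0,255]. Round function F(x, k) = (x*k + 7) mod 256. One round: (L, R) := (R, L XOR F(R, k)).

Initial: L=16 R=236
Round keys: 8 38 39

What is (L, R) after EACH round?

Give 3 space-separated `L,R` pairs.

Answer: 236,119 119,93 93,69

Derivation:
Round 1 (k=8): L=236 R=119
Round 2 (k=38): L=119 R=93
Round 3 (k=39): L=93 R=69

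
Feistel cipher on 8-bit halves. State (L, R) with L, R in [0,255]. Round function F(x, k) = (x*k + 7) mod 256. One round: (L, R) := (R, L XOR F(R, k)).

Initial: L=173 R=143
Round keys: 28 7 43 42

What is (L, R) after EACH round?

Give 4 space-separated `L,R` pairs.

Answer: 143,6 6,190 190,247 247,51

Derivation:
Round 1 (k=28): L=143 R=6
Round 2 (k=7): L=6 R=190
Round 3 (k=43): L=190 R=247
Round 4 (k=42): L=247 R=51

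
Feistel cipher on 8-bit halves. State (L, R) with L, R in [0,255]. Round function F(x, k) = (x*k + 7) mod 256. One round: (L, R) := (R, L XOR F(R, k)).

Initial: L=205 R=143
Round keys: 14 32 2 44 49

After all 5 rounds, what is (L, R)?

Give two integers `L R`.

Answer: 131 25

Derivation:
Round 1 (k=14): L=143 R=20
Round 2 (k=32): L=20 R=8
Round 3 (k=2): L=8 R=3
Round 4 (k=44): L=3 R=131
Round 5 (k=49): L=131 R=25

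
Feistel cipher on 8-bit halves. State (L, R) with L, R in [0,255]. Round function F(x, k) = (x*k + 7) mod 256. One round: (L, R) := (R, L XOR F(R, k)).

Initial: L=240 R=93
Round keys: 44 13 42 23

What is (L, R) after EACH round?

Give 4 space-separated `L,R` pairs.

Round 1 (k=44): L=93 R=243
Round 2 (k=13): L=243 R=3
Round 3 (k=42): L=3 R=118
Round 4 (k=23): L=118 R=162

Answer: 93,243 243,3 3,118 118,162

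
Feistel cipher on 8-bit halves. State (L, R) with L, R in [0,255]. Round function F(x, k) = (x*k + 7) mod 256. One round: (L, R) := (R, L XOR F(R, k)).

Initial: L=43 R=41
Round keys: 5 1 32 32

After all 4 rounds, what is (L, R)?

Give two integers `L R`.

Answer: 24 40

Derivation:
Round 1 (k=5): L=41 R=255
Round 2 (k=1): L=255 R=47
Round 3 (k=32): L=47 R=24
Round 4 (k=32): L=24 R=40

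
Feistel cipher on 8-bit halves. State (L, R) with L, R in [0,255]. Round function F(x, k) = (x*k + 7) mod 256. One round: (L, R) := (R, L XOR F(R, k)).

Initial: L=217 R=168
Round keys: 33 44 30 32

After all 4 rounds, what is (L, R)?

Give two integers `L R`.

Round 1 (k=33): L=168 R=118
Round 2 (k=44): L=118 R=231
Round 3 (k=30): L=231 R=111
Round 4 (k=32): L=111 R=0

Answer: 111 0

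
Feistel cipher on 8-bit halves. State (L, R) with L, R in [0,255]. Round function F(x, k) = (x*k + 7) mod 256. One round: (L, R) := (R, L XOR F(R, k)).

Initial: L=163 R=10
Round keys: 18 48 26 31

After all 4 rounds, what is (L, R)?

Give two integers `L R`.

Round 1 (k=18): L=10 R=24
Round 2 (k=48): L=24 R=141
Round 3 (k=26): L=141 R=65
Round 4 (k=31): L=65 R=107

Answer: 65 107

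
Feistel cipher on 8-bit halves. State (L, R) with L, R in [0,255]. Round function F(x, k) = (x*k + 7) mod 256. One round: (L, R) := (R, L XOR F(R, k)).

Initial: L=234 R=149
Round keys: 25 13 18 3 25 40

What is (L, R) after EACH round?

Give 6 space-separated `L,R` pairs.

Round 1 (k=25): L=149 R=126
Round 2 (k=13): L=126 R=248
Round 3 (k=18): L=248 R=9
Round 4 (k=3): L=9 R=218
Round 5 (k=25): L=218 R=88
Round 6 (k=40): L=88 R=29

Answer: 149,126 126,248 248,9 9,218 218,88 88,29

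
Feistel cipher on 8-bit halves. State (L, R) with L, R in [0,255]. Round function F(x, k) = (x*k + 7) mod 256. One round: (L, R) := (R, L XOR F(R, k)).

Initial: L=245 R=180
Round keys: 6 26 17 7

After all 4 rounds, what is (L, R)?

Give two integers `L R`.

Answer: 252 212

Derivation:
Round 1 (k=6): L=180 R=202
Round 2 (k=26): L=202 R=63
Round 3 (k=17): L=63 R=252
Round 4 (k=7): L=252 R=212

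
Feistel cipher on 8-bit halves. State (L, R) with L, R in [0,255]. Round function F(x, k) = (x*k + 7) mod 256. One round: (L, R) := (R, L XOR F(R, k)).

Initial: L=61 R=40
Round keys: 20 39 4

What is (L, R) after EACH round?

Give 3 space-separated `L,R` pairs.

Answer: 40,26 26,213 213,65

Derivation:
Round 1 (k=20): L=40 R=26
Round 2 (k=39): L=26 R=213
Round 3 (k=4): L=213 R=65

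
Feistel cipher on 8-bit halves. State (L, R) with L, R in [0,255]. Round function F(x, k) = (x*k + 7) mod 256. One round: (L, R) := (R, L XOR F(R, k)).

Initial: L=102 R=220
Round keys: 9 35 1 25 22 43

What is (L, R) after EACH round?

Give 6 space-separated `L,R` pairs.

Round 1 (k=9): L=220 R=165
Round 2 (k=35): L=165 R=74
Round 3 (k=1): L=74 R=244
Round 4 (k=25): L=244 R=145
Round 5 (k=22): L=145 R=137
Round 6 (k=43): L=137 R=155

Answer: 220,165 165,74 74,244 244,145 145,137 137,155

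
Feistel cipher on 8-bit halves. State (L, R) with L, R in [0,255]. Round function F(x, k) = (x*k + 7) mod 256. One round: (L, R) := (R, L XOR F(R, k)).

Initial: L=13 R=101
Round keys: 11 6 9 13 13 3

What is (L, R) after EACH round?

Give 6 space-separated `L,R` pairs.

Round 1 (k=11): L=101 R=83
Round 2 (k=6): L=83 R=156
Round 3 (k=9): L=156 R=208
Round 4 (k=13): L=208 R=11
Round 5 (k=13): L=11 R=70
Round 6 (k=3): L=70 R=210

Answer: 101,83 83,156 156,208 208,11 11,70 70,210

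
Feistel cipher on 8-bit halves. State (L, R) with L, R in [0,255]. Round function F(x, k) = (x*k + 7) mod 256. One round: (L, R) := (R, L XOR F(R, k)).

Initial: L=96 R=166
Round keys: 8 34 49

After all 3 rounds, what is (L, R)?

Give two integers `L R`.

Answer: 51 157

Derivation:
Round 1 (k=8): L=166 R=87
Round 2 (k=34): L=87 R=51
Round 3 (k=49): L=51 R=157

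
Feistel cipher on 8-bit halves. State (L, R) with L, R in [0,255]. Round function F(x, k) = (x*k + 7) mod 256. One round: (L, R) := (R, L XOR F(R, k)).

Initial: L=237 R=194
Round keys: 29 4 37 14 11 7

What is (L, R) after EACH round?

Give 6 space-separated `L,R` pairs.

Round 1 (k=29): L=194 R=236
Round 2 (k=4): L=236 R=117
Round 3 (k=37): L=117 R=28
Round 4 (k=14): L=28 R=250
Round 5 (k=11): L=250 R=217
Round 6 (k=7): L=217 R=12

Answer: 194,236 236,117 117,28 28,250 250,217 217,12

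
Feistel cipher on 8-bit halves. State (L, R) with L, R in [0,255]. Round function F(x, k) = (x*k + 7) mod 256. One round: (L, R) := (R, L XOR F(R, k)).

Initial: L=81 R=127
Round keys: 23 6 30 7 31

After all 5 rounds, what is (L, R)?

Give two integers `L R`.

Answer: 231 194

Derivation:
Round 1 (k=23): L=127 R=33
Round 2 (k=6): L=33 R=178
Round 3 (k=30): L=178 R=194
Round 4 (k=7): L=194 R=231
Round 5 (k=31): L=231 R=194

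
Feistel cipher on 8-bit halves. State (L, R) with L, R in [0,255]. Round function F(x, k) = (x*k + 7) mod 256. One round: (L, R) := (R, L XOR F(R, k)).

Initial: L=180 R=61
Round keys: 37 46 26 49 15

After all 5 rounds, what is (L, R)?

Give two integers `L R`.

Round 1 (k=37): L=61 R=108
Round 2 (k=46): L=108 R=82
Round 3 (k=26): L=82 R=55
Round 4 (k=49): L=55 R=220
Round 5 (k=15): L=220 R=220

Answer: 220 220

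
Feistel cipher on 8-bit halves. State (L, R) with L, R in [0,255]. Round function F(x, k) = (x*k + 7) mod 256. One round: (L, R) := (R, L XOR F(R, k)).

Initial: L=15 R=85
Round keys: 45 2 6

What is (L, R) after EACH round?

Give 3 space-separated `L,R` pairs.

Round 1 (k=45): L=85 R=247
Round 2 (k=2): L=247 R=160
Round 3 (k=6): L=160 R=48

Answer: 85,247 247,160 160,48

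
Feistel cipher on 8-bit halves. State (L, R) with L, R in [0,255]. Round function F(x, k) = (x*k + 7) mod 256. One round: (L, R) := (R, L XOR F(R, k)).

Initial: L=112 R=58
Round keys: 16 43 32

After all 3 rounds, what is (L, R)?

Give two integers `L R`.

Round 1 (k=16): L=58 R=215
Round 2 (k=43): L=215 R=30
Round 3 (k=32): L=30 R=16

Answer: 30 16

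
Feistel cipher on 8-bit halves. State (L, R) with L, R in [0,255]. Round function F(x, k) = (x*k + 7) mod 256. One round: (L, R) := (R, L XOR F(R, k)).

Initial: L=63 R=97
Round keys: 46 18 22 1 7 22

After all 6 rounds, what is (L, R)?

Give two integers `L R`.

Answer: 4 149

Derivation:
Round 1 (k=46): L=97 R=74
Round 2 (k=18): L=74 R=90
Round 3 (k=22): L=90 R=137
Round 4 (k=1): L=137 R=202
Round 5 (k=7): L=202 R=4
Round 6 (k=22): L=4 R=149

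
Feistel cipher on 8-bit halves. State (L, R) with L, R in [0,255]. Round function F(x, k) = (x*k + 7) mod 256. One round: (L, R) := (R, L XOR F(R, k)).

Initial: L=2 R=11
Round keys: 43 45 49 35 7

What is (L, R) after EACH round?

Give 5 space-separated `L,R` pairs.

Answer: 11,226 226,202 202,83 83,170 170,254

Derivation:
Round 1 (k=43): L=11 R=226
Round 2 (k=45): L=226 R=202
Round 3 (k=49): L=202 R=83
Round 4 (k=35): L=83 R=170
Round 5 (k=7): L=170 R=254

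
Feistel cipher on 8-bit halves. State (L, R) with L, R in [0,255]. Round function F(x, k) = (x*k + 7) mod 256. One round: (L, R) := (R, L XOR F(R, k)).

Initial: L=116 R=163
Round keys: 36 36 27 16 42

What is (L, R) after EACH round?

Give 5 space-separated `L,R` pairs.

Answer: 163,135 135,160 160,96 96,167 167,13

Derivation:
Round 1 (k=36): L=163 R=135
Round 2 (k=36): L=135 R=160
Round 3 (k=27): L=160 R=96
Round 4 (k=16): L=96 R=167
Round 5 (k=42): L=167 R=13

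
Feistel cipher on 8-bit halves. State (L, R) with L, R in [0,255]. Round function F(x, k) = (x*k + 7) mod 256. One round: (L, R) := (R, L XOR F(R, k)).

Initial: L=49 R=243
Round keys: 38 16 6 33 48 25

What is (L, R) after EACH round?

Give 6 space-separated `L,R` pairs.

Round 1 (k=38): L=243 R=40
Round 2 (k=16): L=40 R=116
Round 3 (k=6): L=116 R=151
Round 4 (k=33): L=151 R=10
Round 5 (k=48): L=10 R=112
Round 6 (k=25): L=112 R=253

Answer: 243,40 40,116 116,151 151,10 10,112 112,253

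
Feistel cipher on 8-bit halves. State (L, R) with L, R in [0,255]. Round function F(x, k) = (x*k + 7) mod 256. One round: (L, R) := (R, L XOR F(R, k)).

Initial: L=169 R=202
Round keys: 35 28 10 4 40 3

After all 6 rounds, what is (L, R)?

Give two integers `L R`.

Answer: 210 123

Derivation:
Round 1 (k=35): L=202 R=12
Round 2 (k=28): L=12 R=157
Round 3 (k=10): L=157 R=37
Round 4 (k=4): L=37 R=6
Round 5 (k=40): L=6 R=210
Round 6 (k=3): L=210 R=123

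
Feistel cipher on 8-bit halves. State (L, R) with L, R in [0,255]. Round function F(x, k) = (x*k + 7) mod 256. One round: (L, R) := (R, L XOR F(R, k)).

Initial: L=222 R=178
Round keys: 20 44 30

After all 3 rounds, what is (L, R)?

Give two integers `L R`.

Answer: 193 148

Derivation:
Round 1 (k=20): L=178 R=49
Round 2 (k=44): L=49 R=193
Round 3 (k=30): L=193 R=148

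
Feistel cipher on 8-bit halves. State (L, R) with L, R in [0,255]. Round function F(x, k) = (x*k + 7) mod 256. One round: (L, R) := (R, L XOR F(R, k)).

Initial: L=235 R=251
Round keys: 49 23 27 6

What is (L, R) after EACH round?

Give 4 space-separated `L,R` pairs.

Round 1 (k=49): L=251 R=249
Round 2 (k=23): L=249 R=157
Round 3 (k=27): L=157 R=111
Round 4 (k=6): L=111 R=60

Answer: 251,249 249,157 157,111 111,60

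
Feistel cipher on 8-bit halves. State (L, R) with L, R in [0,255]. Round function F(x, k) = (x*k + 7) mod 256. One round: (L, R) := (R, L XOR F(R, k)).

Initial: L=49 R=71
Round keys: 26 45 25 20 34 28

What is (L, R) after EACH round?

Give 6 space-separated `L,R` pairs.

Round 1 (k=26): L=71 R=12
Round 2 (k=45): L=12 R=100
Round 3 (k=25): L=100 R=199
Round 4 (k=20): L=199 R=247
Round 5 (k=34): L=247 R=18
Round 6 (k=28): L=18 R=8

Answer: 71,12 12,100 100,199 199,247 247,18 18,8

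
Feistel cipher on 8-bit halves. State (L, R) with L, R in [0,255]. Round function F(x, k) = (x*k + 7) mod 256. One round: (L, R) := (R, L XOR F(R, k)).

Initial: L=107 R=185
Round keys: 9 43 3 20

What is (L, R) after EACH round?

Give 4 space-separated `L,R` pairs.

Answer: 185,227 227,145 145,89 89,106

Derivation:
Round 1 (k=9): L=185 R=227
Round 2 (k=43): L=227 R=145
Round 3 (k=3): L=145 R=89
Round 4 (k=20): L=89 R=106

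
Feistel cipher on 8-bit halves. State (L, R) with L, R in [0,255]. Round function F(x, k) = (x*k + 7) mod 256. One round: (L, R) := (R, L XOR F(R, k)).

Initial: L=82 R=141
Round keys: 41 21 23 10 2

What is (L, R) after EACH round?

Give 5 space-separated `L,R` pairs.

Answer: 141,206 206,96 96,105 105,65 65,224

Derivation:
Round 1 (k=41): L=141 R=206
Round 2 (k=21): L=206 R=96
Round 3 (k=23): L=96 R=105
Round 4 (k=10): L=105 R=65
Round 5 (k=2): L=65 R=224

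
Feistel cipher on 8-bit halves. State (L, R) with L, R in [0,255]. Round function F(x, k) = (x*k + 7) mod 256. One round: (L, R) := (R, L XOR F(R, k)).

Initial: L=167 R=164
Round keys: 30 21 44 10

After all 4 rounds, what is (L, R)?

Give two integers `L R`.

Round 1 (k=30): L=164 R=152
Round 2 (k=21): L=152 R=219
Round 3 (k=44): L=219 R=51
Round 4 (k=10): L=51 R=222

Answer: 51 222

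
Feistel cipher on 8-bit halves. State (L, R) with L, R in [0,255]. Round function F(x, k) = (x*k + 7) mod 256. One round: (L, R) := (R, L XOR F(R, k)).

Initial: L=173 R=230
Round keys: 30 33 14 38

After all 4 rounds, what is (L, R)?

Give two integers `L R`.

Answer: 151 138

Derivation:
Round 1 (k=30): L=230 R=86
Round 2 (k=33): L=86 R=251
Round 3 (k=14): L=251 R=151
Round 4 (k=38): L=151 R=138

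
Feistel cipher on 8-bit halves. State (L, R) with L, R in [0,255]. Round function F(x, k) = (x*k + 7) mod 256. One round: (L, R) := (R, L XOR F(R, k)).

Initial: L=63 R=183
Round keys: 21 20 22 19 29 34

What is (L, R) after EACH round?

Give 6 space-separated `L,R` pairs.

Answer: 183,53 53,156 156,90 90,41 41,246 246,154

Derivation:
Round 1 (k=21): L=183 R=53
Round 2 (k=20): L=53 R=156
Round 3 (k=22): L=156 R=90
Round 4 (k=19): L=90 R=41
Round 5 (k=29): L=41 R=246
Round 6 (k=34): L=246 R=154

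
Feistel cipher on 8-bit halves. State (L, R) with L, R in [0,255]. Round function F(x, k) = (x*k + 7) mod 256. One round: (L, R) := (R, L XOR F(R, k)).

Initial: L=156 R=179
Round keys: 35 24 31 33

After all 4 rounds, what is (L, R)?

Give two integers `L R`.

Answer: 111 66

Derivation:
Round 1 (k=35): L=179 R=28
Round 2 (k=24): L=28 R=20
Round 3 (k=31): L=20 R=111
Round 4 (k=33): L=111 R=66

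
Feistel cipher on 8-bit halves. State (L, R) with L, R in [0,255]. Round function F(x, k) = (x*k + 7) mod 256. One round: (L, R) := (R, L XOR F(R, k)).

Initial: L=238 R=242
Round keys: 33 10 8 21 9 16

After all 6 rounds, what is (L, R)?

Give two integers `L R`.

Round 1 (k=33): L=242 R=215
Round 2 (k=10): L=215 R=159
Round 3 (k=8): L=159 R=40
Round 4 (k=21): L=40 R=208
Round 5 (k=9): L=208 R=127
Round 6 (k=16): L=127 R=39

Answer: 127 39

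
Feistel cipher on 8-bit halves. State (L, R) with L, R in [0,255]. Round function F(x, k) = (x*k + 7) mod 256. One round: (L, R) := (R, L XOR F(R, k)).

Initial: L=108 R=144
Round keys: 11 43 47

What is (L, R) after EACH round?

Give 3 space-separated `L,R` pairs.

Answer: 144,91 91,192 192,28

Derivation:
Round 1 (k=11): L=144 R=91
Round 2 (k=43): L=91 R=192
Round 3 (k=47): L=192 R=28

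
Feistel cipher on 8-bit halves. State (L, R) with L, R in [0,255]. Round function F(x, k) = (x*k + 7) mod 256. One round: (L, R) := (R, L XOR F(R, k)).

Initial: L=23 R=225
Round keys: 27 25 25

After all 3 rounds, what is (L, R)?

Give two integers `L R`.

Round 1 (k=27): L=225 R=213
Round 2 (k=25): L=213 R=53
Round 3 (k=25): L=53 R=225

Answer: 53 225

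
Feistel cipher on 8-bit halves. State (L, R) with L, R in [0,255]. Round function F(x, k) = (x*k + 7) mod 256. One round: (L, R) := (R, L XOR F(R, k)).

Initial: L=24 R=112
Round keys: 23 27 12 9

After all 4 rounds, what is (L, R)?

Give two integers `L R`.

Round 1 (k=23): L=112 R=15
Round 2 (k=27): L=15 R=236
Round 3 (k=12): L=236 R=24
Round 4 (k=9): L=24 R=51

Answer: 24 51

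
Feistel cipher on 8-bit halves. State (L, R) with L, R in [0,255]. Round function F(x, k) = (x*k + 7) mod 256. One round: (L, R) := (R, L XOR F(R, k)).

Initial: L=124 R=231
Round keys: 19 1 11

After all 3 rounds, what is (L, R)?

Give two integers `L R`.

Answer: 176 199

Derivation:
Round 1 (k=19): L=231 R=80
Round 2 (k=1): L=80 R=176
Round 3 (k=11): L=176 R=199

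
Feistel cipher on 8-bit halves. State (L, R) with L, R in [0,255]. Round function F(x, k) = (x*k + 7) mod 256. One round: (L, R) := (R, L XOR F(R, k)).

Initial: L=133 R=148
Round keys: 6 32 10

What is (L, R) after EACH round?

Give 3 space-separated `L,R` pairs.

Answer: 148,250 250,211 211,191

Derivation:
Round 1 (k=6): L=148 R=250
Round 2 (k=32): L=250 R=211
Round 3 (k=10): L=211 R=191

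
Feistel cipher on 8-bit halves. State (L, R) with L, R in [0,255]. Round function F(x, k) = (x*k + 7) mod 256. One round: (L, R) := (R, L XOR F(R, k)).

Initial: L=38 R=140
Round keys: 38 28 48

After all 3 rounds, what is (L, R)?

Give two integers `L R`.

Answer: 15 62

Derivation:
Round 1 (k=38): L=140 R=233
Round 2 (k=28): L=233 R=15
Round 3 (k=48): L=15 R=62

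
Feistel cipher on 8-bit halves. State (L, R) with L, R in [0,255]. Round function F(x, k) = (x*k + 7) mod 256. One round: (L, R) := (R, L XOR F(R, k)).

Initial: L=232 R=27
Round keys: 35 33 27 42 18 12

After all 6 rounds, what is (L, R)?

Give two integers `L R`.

Answer: 82 102

Derivation:
Round 1 (k=35): L=27 R=80
Round 2 (k=33): L=80 R=76
Round 3 (k=27): L=76 R=91
Round 4 (k=42): L=91 R=185
Round 5 (k=18): L=185 R=82
Round 6 (k=12): L=82 R=102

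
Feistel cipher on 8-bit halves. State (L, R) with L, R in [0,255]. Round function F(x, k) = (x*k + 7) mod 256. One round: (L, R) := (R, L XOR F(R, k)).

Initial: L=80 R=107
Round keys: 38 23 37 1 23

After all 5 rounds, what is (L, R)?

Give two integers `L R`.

Answer: 213 59

Derivation:
Round 1 (k=38): L=107 R=185
Round 2 (k=23): L=185 R=205
Round 3 (k=37): L=205 R=17
Round 4 (k=1): L=17 R=213
Round 5 (k=23): L=213 R=59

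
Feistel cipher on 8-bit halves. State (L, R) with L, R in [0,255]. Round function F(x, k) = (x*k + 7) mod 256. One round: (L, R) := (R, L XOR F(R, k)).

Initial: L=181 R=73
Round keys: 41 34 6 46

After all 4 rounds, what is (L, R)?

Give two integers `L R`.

Answer: 58 251

Derivation:
Round 1 (k=41): L=73 R=13
Round 2 (k=34): L=13 R=136
Round 3 (k=6): L=136 R=58
Round 4 (k=46): L=58 R=251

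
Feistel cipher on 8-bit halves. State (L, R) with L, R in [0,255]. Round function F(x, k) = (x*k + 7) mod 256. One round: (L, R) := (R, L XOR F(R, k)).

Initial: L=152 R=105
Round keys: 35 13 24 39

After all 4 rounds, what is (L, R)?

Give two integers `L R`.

Round 1 (k=35): L=105 R=250
Round 2 (k=13): L=250 R=208
Round 3 (k=24): L=208 R=125
Round 4 (k=39): L=125 R=194

Answer: 125 194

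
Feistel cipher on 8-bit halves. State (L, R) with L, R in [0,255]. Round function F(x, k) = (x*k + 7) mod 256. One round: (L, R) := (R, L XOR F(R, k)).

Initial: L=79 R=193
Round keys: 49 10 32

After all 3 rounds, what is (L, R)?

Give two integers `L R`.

Answer: 236 48

Derivation:
Round 1 (k=49): L=193 R=183
Round 2 (k=10): L=183 R=236
Round 3 (k=32): L=236 R=48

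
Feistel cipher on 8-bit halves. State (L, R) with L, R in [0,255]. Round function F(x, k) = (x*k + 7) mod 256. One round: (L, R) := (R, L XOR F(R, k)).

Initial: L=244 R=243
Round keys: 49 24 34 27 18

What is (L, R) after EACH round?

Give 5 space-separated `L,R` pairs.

Answer: 243,126 126,36 36,177 177,150 150,34

Derivation:
Round 1 (k=49): L=243 R=126
Round 2 (k=24): L=126 R=36
Round 3 (k=34): L=36 R=177
Round 4 (k=27): L=177 R=150
Round 5 (k=18): L=150 R=34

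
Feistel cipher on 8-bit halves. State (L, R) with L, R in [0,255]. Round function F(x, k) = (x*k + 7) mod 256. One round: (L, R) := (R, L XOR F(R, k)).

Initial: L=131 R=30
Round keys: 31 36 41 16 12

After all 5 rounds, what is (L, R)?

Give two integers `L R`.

Answer: 86 133

Derivation:
Round 1 (k=31): L=30 R=42
Round 2 (k=36): L=42 R=241
Round 3 (k=41): L=241 R=138
Round 4 (k=16): L=138 R=86
Round 5 (k=12): L=86 R=133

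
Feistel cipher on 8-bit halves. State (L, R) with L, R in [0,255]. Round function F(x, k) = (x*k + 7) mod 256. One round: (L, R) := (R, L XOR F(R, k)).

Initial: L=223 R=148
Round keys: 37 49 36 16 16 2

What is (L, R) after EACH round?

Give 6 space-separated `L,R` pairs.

Round 1 (k=37): L=148 R=180
Round 2 (k=49): L=180 R=239
Round 3 (k=36): L=239 R=23
Round 4 (k=16): L=23 R=152
Round 5 (k=16): L=152 R=144
Round 6 (k=2): L=144 R=191

Answer: 148,180 180,239 239,23 23,152 152,144 144,191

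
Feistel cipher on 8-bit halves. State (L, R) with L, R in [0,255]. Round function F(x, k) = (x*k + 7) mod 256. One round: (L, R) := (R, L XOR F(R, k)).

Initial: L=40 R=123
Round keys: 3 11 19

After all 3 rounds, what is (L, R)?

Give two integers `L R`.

Answer: 12 187

Derivation:
Round 1 (k=3): L=123 R=80
Round 2 (k=11): L=80 R=12
Round 3 (k=19): L=12 R=187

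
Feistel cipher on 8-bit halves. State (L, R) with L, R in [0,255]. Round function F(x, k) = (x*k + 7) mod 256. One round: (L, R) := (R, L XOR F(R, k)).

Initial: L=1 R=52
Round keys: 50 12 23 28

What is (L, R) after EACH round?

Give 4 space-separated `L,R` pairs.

Answer: 52,46 46,27 27,90 90,196

Derivation:
Round 1 (k=50): L=52 R=46
Round 2 (k=12): L=46 R=27
Round 3 (k=23): L=27 R=90
Round 4 (k=28): L=90 R=196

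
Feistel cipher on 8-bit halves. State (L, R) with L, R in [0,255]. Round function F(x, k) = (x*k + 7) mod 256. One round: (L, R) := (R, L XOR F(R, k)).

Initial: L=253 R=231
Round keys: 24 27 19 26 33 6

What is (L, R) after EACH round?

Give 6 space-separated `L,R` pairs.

Answer: 231,82 82,74 74,215 215,151 151,169 169,106

Derivation:
Round 1 (k=24): L=231 R=82
Round 2 (k=27): L=82 R=74
Round 3 (k=19): L=74 R=215
Round 4 (k=26): L=215 R=151
Round 5 (k=33): L=151 R=169
Round 6 (k=6): L=169 R=106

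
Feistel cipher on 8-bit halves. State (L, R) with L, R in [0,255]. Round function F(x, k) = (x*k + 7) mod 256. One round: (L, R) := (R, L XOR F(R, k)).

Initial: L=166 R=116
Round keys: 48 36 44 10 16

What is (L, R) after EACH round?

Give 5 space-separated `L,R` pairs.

Round 1 (k=48): L=116 R=97
Round 2 (k=36): L=97 R=223
Round 3 (k=44): L=223 R=58
Round 4 (k=10): L=58 R=148
Round 5 (k=16): L=148 R=125

Answer: 116,97 97,223 223,58 58,148 148,125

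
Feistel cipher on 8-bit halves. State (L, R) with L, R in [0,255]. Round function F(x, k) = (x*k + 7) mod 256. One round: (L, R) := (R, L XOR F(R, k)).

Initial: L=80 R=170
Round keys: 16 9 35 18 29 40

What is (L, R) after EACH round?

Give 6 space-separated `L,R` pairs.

Answer: 170,247 247,28 28,44 44,3 3,114 114,212

Derivation:
Round 1 (k=16): L=170 R=247
Round 2 (k=9): L=247 R=28
Round 3 (k=35): L=28 R=44
Round 4 (k=18): L=44 R=3
Round 5 (k=29): L=3 R=114
Round 6 (k=40): L=114 R=212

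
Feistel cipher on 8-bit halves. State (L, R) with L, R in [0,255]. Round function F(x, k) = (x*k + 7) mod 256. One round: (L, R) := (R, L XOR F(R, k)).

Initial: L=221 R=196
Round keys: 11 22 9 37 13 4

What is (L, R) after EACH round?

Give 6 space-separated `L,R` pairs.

Round 1 (k=11): L=196 R=174
Round 2 (k=22): L=174 R=63
Round 3 (k=9): L=63 R=144
Round 4 (k=37): L=144 R=232
Round 5 (k=13): L=232 R=95
Round 6 (k=4): L=95 R=107

Answer: 196,174 174,63 63,144 144,232 232,95 95,107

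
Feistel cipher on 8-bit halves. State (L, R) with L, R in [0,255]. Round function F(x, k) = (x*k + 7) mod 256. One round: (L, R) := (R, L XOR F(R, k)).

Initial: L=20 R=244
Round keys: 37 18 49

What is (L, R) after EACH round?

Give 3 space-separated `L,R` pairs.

Round 1 (k=37): L=244 R=95
Round 2 (k=18): L=95 R=65
Round 3 (k=49): L=65 R=39

Answer: 244,95 95,65 65,39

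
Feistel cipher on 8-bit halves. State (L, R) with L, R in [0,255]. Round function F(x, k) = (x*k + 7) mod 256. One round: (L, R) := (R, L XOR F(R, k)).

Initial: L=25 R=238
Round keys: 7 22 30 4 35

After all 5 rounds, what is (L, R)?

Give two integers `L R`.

Answer: 146 120

Derivation:
Round 1 (k=7): L=238 R=144
Round 2 (k=22): L=144 R=137
Round 3 (k=30): L=137 R=133
Round 4 (k=4): L=133 R=146
Round 5 (k=35): L=146 R=120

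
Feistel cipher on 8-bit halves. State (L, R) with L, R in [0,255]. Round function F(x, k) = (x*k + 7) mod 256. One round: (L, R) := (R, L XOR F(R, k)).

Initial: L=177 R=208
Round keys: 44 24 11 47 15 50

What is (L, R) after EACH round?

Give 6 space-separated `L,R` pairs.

Round 1 (k=44): L=208 R=118
Round 2 (k=24): L=118 R=199
Round 3 (k=11): L=199 R=226
Round 4 (k=47): L=226 R=66
Round 5 (k=15): L=66 R=7
Round 6 (k=50): L=7 R=39

Answer: 208,118 118,199 199,226 226,66 66,7 7,39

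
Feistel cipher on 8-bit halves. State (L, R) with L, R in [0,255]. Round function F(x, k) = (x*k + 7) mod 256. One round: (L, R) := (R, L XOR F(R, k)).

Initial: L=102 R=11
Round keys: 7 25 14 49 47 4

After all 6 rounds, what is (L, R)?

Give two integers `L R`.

Answer: 44 221

Derivation:
Round 1 (k=7): L=11 R=50
Round 2 (k=25): L=50 R=226
Round 3 (k=14): L=226 R=81
Round 4 (k=49): L=81 R=106
Round 5 (k=47): L=106 R=44
Round 6 (k=4): L=44 R=221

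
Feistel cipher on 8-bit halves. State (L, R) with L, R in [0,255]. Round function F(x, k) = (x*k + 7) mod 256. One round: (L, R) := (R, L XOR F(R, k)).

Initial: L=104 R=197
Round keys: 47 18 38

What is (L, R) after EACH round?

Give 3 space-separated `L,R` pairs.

Round 1 (k=47): L=197 R=90
Round 2 (k=18): L=90 R=158
Round 3 (k=38): L=158 R=33

Answer: 197,90 90,158 158,33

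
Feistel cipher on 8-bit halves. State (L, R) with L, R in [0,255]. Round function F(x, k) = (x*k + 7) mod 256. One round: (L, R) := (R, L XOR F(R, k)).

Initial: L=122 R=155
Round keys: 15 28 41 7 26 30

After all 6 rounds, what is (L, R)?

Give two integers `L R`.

Answer: 30 13

Derivation:
Round 1 (k=15): L=155 R=102
Round 2 (k=28): L=102 R=180
Round 3 (k=41): L=180 R=189
Round 4 (k=7): L=189 R=134
Round 5 (k=26): L=134 R=30
Round 6 (k=30): L=30 R=13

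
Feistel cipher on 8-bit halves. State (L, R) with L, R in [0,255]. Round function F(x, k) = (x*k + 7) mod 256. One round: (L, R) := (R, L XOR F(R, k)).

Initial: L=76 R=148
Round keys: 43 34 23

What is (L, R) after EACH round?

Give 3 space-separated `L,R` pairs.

Answer: 148,175 175,209 209,97

Derivation:
Round 1 (k=43): L=148 R=175
Round 2 (k=34): L=175 R=209
Round 3 (k=23): L=209 R=97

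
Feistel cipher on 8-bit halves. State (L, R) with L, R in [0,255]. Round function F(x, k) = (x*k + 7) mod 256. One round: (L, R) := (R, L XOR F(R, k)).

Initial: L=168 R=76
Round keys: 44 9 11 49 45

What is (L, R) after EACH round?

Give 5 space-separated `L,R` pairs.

Answer: 76,191 191,242 242,210 210,203 203,100

Derivation:
Round 1 (k=44): L=76 R=191
Round 2 (k=9): L=191 R=242
Round 3 (k=11): L=242 R=210
Round 4 (k=49): L=210 R=203
Round 5 (k=45): L=203 R=100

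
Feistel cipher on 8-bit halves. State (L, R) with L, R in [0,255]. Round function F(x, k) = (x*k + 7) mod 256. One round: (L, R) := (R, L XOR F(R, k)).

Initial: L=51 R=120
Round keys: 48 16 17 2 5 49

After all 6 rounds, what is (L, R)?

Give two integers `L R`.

Round 1 (k=48): L=120 R=180
Round 2 (k=16): L=180 R=63
Round 3 (k=17): L=63 R=130
Round 4 (k=2): L=130 R=52
Round 5 (k=5): L=52 R=137
Round 6 (k=49): L=137 R=116

Answer: 137 116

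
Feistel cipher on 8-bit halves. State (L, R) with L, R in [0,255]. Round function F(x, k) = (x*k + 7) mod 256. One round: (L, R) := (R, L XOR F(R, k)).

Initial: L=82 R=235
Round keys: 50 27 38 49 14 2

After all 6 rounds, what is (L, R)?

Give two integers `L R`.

Answer: 45 115

Derivation:
Round 1 (k=50): L=235 R=191
Round 2 (k=27): L=191 R=199
Round 3 (k=38): L=199 R=46
Round 4 (k=49): L=46 R=18
Round 5 (k=14): L=18 R=45
Round 6 (k=2): L=45 R=115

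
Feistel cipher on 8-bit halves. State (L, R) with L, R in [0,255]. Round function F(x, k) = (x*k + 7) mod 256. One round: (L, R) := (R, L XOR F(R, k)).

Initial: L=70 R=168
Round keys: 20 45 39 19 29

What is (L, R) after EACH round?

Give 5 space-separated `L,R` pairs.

Answer: 168,97 97,188 188,202 202,185 185,54

Derivation:
Round 1 (k=20): L=168 R=97
Round 2 (k=45): L=97 R=188
Round 3 (k=39): L=188 R=202
Round 4 (k=19): L=202 R=185
Round 5 (k=29): L=185 R=54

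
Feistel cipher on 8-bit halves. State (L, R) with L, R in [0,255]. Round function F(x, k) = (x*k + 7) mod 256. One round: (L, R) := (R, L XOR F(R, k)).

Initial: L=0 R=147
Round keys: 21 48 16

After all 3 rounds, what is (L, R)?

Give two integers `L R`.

Round 1 (k=21): L=147 R=22
Round 2 (k=48): L=22 R=180
Round 3 (k=16): L=180 R=81

Answer: 180 81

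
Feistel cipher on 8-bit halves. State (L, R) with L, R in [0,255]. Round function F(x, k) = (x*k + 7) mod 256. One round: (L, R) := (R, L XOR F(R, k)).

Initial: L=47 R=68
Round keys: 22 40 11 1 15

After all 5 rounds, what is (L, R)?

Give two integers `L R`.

Round 1 (k=22): L=68 R=240
Round 2 (k=40): L=240 R=195
Round 3 (k=11): L=195 R=152
Round 4 (k=1): L=152 R=92
Round 5 (k=15): L=92 R=243

Answer: 92 243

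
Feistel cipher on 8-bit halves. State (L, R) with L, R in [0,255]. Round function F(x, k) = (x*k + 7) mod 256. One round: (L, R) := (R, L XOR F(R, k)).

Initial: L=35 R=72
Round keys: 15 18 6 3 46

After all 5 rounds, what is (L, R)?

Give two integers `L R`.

Round 1 (k=15): L=72 R=28
Round 2 (k=18): L=28 R=183
Round 3 (k=6): L=183 R=77
Round 4 (k=3): L=77 R=89
Round 5 (k=46): L=89 R=72

Answer: 89 72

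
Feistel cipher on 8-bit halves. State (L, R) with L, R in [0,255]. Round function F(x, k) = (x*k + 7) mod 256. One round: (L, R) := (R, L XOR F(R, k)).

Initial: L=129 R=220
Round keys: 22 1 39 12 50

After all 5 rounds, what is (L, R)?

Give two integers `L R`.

Answer: 78 235

Derivation:
Round 1 (k=22): L=220 R=110
Round 2 (k=1): L=110 R=169
Round 3 (k=39): L=169 R=168
Round 4 (k=12): L=168 R=78
Round 5 (k=50): L=78 R=235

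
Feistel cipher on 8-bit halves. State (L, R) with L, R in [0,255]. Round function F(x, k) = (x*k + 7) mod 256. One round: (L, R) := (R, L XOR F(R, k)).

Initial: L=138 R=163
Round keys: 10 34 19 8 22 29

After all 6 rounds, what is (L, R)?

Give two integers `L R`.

Round 1 (k=10): L=163 R=239
Round 2 (k=34): L=239 R=102
Round 3 (k=19): L=102 R=118
Round 4 (k=8): L=118 R=209
Round 5 (k=22): L=209 R=139
Round 6 (k=29): L=139 R=23

Answer: 139 23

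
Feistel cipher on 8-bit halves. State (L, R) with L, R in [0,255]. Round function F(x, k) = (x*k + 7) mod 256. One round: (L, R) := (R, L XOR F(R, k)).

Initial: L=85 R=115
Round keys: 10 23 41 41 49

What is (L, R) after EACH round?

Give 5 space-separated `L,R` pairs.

Answer: 115,208 208,196 196,187 187,62 62,94

Derivation:
Round 1 (k=10): L=115 R=208
Round 2 (k=23): L=208 R=196
Round 3 (k=41): L=196 R=187
Round 4 (k=41): L=187 R=62
Round 5 (k=49): L=62 R=94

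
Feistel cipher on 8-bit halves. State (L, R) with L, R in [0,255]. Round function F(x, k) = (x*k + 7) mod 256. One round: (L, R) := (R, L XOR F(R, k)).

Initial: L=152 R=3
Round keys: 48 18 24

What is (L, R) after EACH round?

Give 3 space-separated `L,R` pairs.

Round 1 (k=48): L=3 R=15
Round 2 (k=18): L=15 R=22
Round 3 (k=24): L=22 R=24

Answer: 3,15 15,22 22,24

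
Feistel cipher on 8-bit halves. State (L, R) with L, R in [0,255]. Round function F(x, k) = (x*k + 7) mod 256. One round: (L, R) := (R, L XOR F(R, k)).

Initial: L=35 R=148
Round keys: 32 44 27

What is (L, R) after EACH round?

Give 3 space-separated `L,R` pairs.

Answer: 148,164 164,163 163,156

Derivation:
Round 1 (k=32): L=148 R=164
Round 2 (k=44): L=164 R=163
Round 3 (k=27): L=163 R=156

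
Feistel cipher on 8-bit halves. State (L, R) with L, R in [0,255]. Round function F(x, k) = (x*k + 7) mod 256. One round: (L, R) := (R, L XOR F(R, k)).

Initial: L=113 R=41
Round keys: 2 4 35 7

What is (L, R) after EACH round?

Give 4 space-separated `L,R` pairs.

Round 1 (k=2): L=41 R=40
Round 2 (k=4): L=40 R=142
Round 3 (k=35): L=142 R=89
Round 4 (k=7): L=89 R=248

Answer: 41,40 40,142 142,89 89,248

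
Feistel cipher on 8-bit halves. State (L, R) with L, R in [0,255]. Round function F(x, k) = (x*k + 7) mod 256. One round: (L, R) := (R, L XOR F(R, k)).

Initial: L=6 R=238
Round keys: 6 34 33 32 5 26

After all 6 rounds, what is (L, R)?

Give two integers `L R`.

Round 1 (k=6): L=238 R=157
Round 2 (k=34): L=157 R=15
Round 3 (k=33): L=15 R=107
Round 4 (k=32): L=107 R=104
Round 5 (k=5): L=104 R=100
Round 6 (k=26): L=100 R=71

Answer: 100 71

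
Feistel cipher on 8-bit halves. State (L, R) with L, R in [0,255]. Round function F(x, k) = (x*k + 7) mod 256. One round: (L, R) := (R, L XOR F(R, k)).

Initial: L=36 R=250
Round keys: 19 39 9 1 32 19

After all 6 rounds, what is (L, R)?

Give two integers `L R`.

Answer: 61 43

Derivation:
Round 1 (k=19): L=250 R=177
Round 2 (k=39): L=177 R=4
Round 3 (k=9): L=4 R=154
Round 4 (k=1): L=154 R=165
Round 5 (k=32): L=165 R=61
Round 6 (k=19): L=61 R=43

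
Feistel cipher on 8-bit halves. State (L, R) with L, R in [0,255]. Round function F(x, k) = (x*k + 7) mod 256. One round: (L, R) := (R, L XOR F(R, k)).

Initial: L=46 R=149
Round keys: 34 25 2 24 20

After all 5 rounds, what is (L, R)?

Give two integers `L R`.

Answer: 76 245

Derivation:
Round 1 (k=34): L=149 R=255
Round 2 (k=25): L=255 R=123
Round 3 (k=2): L=123 R=2
Round 4 (k=24): L=2 R=76
Round 5 (k=20): L=76 R=245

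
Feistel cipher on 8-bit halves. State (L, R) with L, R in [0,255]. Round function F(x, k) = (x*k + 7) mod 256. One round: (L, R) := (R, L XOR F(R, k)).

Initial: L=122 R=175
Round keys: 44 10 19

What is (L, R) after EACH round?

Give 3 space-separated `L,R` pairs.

Round 1 (k=44): L=175 R=97
Round 2 (k=10): L=97 R=126
Round 3 (k=19): L=126 R=0

Answer: 175,97 97,126 126,0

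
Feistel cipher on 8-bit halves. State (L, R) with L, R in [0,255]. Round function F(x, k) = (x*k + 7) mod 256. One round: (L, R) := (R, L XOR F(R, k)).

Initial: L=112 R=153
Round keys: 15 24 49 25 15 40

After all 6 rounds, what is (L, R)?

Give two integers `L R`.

Answer: 248 131

Derivation:
Round 1 (k=15): L=153 R=142
Round 2 (k=24): L=142 R=206
Round 3 (k=49): L=206 R=251
Round 4 (k=25): L=251 R=68
Round 5 (k=15): L=68 R=248
Round 6 (k=40): L=248 R=131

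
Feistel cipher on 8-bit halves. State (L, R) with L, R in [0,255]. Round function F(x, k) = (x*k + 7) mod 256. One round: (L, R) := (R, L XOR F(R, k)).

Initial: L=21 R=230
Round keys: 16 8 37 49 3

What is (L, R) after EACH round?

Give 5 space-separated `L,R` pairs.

Round 1 (k=16): L=230 R=114
Round 2 (k=8): L=114 R=113
Round 3 (k=37): L=113 R=46
Round 4 (k=49): L=46 R=164
Round 5 (k=3): L=164 R=221

Answer: 230,114 114,113 113,46 46,164 164,221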